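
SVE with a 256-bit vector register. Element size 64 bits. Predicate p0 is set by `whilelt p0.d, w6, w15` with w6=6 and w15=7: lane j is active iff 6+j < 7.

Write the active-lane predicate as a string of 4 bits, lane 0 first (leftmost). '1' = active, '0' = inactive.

predicate = 1000

256-bit reg / 64-bit elem → 4 lanes
whilelt: lane j active iff 6+j < 7 → j < 1 → 1 active
bits (lane 0 leftmost): 1000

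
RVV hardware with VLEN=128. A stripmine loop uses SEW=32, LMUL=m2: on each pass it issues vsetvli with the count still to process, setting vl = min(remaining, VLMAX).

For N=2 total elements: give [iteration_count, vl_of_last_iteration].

[iterations, last_vl] = [1, 2]

lanes per group: 128·2/32 = 8
N=2: ⌈2/8⌉ = 1 iters; last vl = 2 − 0×8 = 2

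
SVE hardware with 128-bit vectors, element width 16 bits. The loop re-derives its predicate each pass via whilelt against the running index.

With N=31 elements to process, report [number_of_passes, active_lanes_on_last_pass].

[iterations, last_vl] = [4, 7]

128-bit reg / 16-bit elem → 8 lanes
N=31: ⌈31/8⌉ = 4 iters; last vl = 31 − 3×8 = 7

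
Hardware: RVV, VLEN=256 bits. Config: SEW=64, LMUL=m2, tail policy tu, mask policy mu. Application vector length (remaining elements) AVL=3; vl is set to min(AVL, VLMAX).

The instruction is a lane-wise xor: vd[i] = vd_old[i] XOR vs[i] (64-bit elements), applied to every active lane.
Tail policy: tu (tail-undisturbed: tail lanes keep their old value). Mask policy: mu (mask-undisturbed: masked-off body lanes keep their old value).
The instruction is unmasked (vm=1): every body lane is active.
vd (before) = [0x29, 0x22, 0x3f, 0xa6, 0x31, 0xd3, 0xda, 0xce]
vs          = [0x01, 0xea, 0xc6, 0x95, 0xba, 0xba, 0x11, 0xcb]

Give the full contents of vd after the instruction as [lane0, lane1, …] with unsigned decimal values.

lanes per group: 256·2/64 = 8
vl ← min(3, 8) = 3
vd[0] xor(0x29,0x01) -> 0x28
vd[1] xor(0x22,0xea) -> 0xc8
vd[2] xor(0x3f,0xc6) -> 0xf9
vd[3] tail/keep -> 0xa6
vd[4] tail/keep -> 0x31
vd[5] tail/keep -> 0xd3
vd[6] tail/keep -> 0xda
vd[7] tail/keep -> 0xce

vd = [40, 200, 249, 166, 49, 211, 218, 206]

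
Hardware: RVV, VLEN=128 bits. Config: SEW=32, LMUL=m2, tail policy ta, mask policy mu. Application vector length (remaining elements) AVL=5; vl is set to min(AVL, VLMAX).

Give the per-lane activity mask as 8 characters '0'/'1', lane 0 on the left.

predicate = 11111000

lanes per group: 128·2/32 = 8
vl = min(AVL, VLMAX) = min(5, 8) = 5
bits (lane 0 leftmost): 11111000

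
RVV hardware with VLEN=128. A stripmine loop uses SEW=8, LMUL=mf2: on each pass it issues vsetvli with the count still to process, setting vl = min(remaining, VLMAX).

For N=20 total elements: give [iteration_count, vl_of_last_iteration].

[iterations, last_vl] = [3, 4]

VLMAX = VLEN×LMUL/SEW = 128×1/2/8 = 8
iterations = ceil(20/8) = 3; final-pass vl = 4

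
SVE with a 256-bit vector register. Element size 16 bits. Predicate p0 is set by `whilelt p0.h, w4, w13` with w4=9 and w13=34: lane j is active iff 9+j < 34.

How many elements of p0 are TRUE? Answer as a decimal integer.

vl = 16

register lanes = 256/16 = 16
p0[j] = (9+j < 34); true for j=0..15 → 16 lanes set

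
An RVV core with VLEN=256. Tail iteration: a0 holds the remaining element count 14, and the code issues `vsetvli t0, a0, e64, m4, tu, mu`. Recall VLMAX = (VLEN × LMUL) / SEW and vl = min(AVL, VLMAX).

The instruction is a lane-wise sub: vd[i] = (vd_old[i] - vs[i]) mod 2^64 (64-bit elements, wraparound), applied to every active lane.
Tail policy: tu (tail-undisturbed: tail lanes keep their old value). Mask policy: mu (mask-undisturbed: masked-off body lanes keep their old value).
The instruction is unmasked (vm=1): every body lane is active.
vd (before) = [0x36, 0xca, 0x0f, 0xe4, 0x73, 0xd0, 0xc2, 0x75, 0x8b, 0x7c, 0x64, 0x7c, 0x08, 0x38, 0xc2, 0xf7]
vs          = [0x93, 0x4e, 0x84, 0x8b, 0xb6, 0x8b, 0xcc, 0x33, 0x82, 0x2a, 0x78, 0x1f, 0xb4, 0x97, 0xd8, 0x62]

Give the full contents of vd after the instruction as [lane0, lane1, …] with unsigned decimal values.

vd = [18446744073709551523, 124, 18446744073709551499, 89, 18446744073709551549, 69, 18446744073709551606, 66, 9, 82, 18446744073709551596, 93, 18446744073709551444, 18446744073709551521, 194, 247]

lanes per group: 256·4/64 = 16
vl ← min(14, 16) = 14
  i=0: sub(0x36,0x93) → 18446744073709551523
  i=1: sub(0xca,0x4e) → 124
  i=2: sub(0x0f,0x84) → 18446744073709551499
  i=3: sub(0xe4,0x8b) → 89
  i=4: sub(0x73,0xb6) → 18446744073709551549
  i=5: sub(0xd0,0x8b) → 69
  i=6: sub(0xc2,0xcc) → 18446744073709551606
  i=7: sub(0x75,0x33) → 66
  i=8: sub(0x8b,0x82) → 9
  i=9: sub(0x7c,0x2a) → 82
  i=10: sub(0x64,0x78) → 18446744073709551596
  i=11: sub(0x7c,0x1f) → 93
  i=12: sub(0x08,0xb4) → 18446744073709551444
  i=13: sub(0x38,0x97) → 18446744073709551521
  i=14: tail/keep → 194
  i=15: tail/keep → 247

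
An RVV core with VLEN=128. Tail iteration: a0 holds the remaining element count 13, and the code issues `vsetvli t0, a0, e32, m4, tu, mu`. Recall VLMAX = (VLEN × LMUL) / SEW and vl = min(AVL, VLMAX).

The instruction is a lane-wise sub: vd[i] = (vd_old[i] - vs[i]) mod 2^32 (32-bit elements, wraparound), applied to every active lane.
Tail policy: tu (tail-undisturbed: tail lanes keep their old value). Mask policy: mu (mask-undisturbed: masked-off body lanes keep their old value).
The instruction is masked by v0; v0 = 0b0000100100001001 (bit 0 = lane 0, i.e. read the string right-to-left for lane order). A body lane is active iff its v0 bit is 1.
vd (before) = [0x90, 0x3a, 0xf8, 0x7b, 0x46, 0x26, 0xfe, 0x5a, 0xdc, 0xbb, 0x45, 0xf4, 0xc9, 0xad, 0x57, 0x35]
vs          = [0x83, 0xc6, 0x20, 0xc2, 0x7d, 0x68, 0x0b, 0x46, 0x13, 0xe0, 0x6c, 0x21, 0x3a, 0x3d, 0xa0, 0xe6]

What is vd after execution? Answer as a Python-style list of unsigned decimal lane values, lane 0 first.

vd = [13, 58, 248, 4294967225, 70, 38, 254, 90, 201, 187, 69, 211, 201, 173, 87, 53]

VLMAX = VLEN×LMUL/SEW = 128×4/32 = 16
AVL=13 ≤ VLMAX=16, so vl = 13
lane  0: sub(0x90,0x83) ⇒ 0x0d
lane  1: mask-off/keep ⇒ 0x3a
lane  2: mask-off/keep ⇒ 0xf8
lane  3: sub(0x7b,0xc2) ⇒ 0xffffffb9
lane  4: mask-off/keep ⇒ 0x46
lane  5: mask-off/keep ⇒ 0x26
lane  6: mask-off/keep ⇒ 0xfe
lane  7: mask-off/keep ⇒ 0x5a
lane  8: sub(0xdc,0x13) ⇒ 0xc9
lane  9: mask-off/keep ⇒ 0xbb
lane 10: mask-off/keep ⇒ 0x45
lane 11: sub(0xf4,0x21) ⇒ 0xd3
lane 12: mask-off/keep ⇒ 0xc9
lane 13: tail/keep ⇒ 0xad
lane 14: tail/keep ⇒ 0x57
lane 15: tail/keep ⇒ 0x35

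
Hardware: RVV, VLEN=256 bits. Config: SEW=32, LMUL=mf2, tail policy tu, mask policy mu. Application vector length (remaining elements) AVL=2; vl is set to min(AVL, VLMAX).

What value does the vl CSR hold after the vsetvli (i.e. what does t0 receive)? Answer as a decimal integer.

VLMAX = (256 × 1/2) / 32 = 4 lanes
vl = min(AVL, VLMAX) = min(2, 4) = 2

vl = 2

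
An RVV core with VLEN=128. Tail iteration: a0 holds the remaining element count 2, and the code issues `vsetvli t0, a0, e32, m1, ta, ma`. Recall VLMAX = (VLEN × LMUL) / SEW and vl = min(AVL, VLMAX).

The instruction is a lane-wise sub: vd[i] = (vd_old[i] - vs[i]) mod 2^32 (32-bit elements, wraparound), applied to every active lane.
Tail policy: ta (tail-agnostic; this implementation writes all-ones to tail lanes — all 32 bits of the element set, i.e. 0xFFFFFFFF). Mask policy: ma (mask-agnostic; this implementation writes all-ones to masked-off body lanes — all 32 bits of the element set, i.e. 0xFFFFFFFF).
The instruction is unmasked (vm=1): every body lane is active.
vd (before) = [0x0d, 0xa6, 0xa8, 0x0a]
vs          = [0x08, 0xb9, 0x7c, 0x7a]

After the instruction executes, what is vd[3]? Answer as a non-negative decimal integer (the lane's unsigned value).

vd[3] = 4294967295

VLMAX = VLEN×LMUL/SEW = 128×1/32 = 4
vl = min(AVL, VLMAX) = min(2, 4) = 2
  i=0: sub(0x0d,0x08) → 5
  i=1: sub(0xa6,0xb9) → 4294967277
  i=2: tail/ones → 4294967295
  i=3: tail/ones → 4294967295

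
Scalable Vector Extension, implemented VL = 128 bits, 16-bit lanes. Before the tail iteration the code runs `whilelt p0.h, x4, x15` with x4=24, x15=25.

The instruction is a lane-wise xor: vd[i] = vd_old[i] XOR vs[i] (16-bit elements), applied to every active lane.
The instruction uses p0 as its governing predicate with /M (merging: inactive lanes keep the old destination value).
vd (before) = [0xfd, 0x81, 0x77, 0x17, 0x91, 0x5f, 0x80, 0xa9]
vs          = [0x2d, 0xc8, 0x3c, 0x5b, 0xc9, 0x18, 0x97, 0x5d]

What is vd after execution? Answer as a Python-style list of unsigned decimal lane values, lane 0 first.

register lanes = 128/16 = 8
whilelt: lane j active iff 24+j < 25 → j < 1 → 1 active
vd[0] xor(0xfd,0x2d) -> 0xd0
vd[1] tail/keep -> 0x81
vd[2] tail/keep -> 0x77
vd[3] tail/keep -> 0x17
vd[4] tail/keep -> 0x91
vd[5] tail/keep -> 0x5f
vd[6] tail/keep -> 0x80
vd[7] tail/keep -> 0xa9

vd = [208, 129, 119, 23, 145, 95, 128, 169]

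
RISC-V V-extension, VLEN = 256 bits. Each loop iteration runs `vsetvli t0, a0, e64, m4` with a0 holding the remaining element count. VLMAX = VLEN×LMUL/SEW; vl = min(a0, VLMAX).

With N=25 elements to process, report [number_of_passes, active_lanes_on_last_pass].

VLMAX = VLEN×LMUL/SEW = 256×4/64 = 16
N=25: ⌈25/16⌉ = 2 iters; last vl = 25 − 1×16 = 9

[iterations, last_vl] = [2, 9]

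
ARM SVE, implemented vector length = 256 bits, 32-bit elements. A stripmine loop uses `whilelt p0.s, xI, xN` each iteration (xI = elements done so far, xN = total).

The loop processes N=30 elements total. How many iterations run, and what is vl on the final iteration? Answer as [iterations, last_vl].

[iterations, last_vl] = [4, 6]

register lanes = 256/32 = 8
N=30: ⌈30/8⌉ = 4 iters; last vl = 30 − 3×8 = 6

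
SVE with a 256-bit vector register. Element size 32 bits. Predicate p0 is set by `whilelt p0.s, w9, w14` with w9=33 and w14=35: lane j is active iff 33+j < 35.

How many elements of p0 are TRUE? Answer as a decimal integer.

vl = 2

register lanes = 256/32 = 8
whilelt: lane j active iff 33+j < 35 → j < 2 → 2 active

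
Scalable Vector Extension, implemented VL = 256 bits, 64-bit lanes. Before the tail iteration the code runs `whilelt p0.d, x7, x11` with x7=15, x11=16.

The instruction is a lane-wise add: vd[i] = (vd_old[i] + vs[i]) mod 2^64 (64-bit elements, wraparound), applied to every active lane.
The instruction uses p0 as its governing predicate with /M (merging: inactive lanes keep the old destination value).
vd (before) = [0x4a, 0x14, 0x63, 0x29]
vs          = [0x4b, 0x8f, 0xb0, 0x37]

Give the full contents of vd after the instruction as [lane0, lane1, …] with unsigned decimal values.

vd = [149, 20, 99, 41]

register lanes = 256/64 = 4
p0[j] = (15+j < 16); true for j=0..0 → 1 lanes set
[0] add(0x4a,0x4b) = 0x95
[1] tail/keep = 0x14
[2] tail/keep = 0x63
[3] tail/keep = 0x29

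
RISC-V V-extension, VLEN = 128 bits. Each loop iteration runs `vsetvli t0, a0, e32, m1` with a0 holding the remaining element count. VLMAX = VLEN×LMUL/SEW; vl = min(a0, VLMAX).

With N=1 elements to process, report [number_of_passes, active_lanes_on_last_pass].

[iterations, last_vl] = [1, 1]

lanes per group: 128·1/32 = 4
1 elements at 4/iter → 1 passes, remainder 1 on the last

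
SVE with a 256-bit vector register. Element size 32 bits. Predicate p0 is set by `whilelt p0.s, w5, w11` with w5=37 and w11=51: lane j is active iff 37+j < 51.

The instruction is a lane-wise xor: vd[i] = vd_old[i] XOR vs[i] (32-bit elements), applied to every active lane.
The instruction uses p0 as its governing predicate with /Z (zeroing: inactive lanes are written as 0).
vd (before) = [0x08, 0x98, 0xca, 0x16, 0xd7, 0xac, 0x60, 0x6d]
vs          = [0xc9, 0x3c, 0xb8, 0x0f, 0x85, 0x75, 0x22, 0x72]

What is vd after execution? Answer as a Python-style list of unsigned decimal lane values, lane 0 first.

vd = [193, 164, 114, 25, 82, 217, 66, 31]

register lanes = 256/32 = 8
p0[j] = (37+j < 51); true for j=0..7 → 8 lanes set
  i=0: xor(0x08,0xc9) → 193
  i=1: xor(0x98,0x3c) → 164
  i=2: xor(0xca,0xb8) → 114
  i=3: xor(0x16,0x0f) → 25
  i=4: xor(0xd7,0x85) → 82
  i=5: xor(0xac,0x75) → 217
  i=6: xor(0x60,0x22) → 66
  i=7: xor(0x6d,0x72) → 31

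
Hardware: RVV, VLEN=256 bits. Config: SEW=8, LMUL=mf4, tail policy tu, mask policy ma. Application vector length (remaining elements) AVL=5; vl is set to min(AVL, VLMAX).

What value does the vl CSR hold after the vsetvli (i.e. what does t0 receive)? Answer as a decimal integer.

vl = 5

VLMAX = VLEN×LMUL/SEW = 256×1/4/8 = 8
AVL=5 ≤ VLMAX=8, so vl = 5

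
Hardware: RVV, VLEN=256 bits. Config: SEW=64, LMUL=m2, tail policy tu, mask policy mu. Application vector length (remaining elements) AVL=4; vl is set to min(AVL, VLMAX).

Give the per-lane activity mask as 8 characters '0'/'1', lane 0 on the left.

VLMAX = VLEN×LMUL/SEW = 256×2/64 = 8
vl ← min(4, 8) = 4
bits (lane 0 leftmost): 11110000

predicate = 11110000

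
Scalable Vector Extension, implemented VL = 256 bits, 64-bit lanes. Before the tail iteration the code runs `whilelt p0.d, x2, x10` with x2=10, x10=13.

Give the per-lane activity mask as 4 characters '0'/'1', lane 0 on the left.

predicate = 1110

lane count: 256 div 64 = 4
active while 10+j < 13, i.e. j ∈ [0,3) capped at 4 ⇒ 3
bits (lane 0 leftmost): 1110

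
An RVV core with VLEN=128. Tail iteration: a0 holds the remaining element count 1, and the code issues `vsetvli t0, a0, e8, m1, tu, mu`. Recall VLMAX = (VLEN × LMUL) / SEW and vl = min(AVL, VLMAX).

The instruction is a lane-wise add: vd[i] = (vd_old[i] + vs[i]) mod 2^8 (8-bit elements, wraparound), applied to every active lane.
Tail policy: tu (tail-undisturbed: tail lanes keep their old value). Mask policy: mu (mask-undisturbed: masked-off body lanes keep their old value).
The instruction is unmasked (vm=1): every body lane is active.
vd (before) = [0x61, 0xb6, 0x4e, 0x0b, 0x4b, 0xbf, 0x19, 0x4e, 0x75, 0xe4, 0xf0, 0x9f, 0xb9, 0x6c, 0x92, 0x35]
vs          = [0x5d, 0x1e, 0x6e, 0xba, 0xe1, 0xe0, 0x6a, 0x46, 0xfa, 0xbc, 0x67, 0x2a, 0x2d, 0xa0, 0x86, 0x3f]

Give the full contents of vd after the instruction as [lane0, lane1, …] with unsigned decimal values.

vd = [190, 182, 78, 11, 75, 191, 25, 78, 117, 228, 240, 159, 185, 108, 146, 53]

lanes per group: 128·1/8 = 16
vl ← min(1, 16) = 1
vd[0] add(0x61,0x5d) -> 0xbe
vd[1] tail/keep -> 0xb6
vd[2] tail/keep -> 0x4e
vd[3] tail/keep -> 0x0b
vd[4] tail/keep -> 0x4b
vd[5] tail/keep -> 0xbf
vd[6] tail/keep -> 0x19
vd[7] tail/keep -> 0x4e
vd[8] tail/keep -> 0x75
vd[9] tail/keep -> 0xe4
vd[10] tail/keep -> 0xf0
vd[11] tail/keep -> 0x9f
vd[12] tail/keep -> 0xb9
vd[13] tail/keep -> 0x6c
vd[14] tail/keep -> 0x92
vd[15] tail/keep -> 0x35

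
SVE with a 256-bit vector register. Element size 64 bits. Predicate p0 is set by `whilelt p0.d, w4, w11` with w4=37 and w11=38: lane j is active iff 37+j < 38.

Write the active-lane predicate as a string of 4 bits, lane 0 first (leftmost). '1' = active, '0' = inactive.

predicate = 1000

lane count: 256 div 64 = 4
p0[j] = (37+j < 38); true for j=0..0 → 1 lanes set
bits (lane 0 leftmost): 1000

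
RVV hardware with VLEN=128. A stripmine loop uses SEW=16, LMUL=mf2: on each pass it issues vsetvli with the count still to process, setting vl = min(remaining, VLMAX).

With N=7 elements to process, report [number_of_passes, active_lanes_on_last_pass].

[iterations, last_vl] = [2, 3]

VLMAX = (128 × 1/2) / 16 = 4 lanes
7 elements at 4/iter → 2 passes, remainder 3 on the last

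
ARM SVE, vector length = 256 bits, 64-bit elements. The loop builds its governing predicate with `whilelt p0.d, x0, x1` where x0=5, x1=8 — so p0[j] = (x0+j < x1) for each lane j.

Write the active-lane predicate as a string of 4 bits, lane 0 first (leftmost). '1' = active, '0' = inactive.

lane count: 256 div 64 = 4
p0[j] = (5+j < 8); true for j=0..2 → 3 lanes set
bits (lane 0 leftmost): 1110

predicate = 1110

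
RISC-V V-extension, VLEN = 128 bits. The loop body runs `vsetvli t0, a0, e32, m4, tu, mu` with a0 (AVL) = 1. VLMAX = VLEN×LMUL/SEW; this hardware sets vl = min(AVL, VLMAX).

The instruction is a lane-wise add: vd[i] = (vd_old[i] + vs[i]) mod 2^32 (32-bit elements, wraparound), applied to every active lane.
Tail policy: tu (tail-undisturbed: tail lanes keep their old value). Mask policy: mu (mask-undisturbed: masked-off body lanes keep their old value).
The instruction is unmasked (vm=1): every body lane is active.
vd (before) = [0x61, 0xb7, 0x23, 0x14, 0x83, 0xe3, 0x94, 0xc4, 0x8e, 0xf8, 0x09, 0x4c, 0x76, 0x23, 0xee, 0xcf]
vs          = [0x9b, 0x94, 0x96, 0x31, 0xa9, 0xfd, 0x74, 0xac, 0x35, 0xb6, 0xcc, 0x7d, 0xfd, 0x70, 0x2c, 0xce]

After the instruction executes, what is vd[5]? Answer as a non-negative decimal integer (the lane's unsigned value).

VLMAX = VLEN×LMUL/SEW = 128×4/32 = 16
vl = min(AVL, VLMAX) = min(1, 16) = 1
[0] add(0x61,0x9b) = 0xfc
[1] tail/keep = 0xb7
[2] tail/keep = 0x23
[3] tail/keep = 0x14
[4] tail/keep = 0x83
[5] tail/keep = 0xe3
[6] tail/keep = 0x94
[7] tail/keep = 0xc4
[8] tail/keep = 0x8e
[9] tail/keep = 0xf8
[10] tail/keep = 0x09
[11] tail/keep = 0x4c
[12] tail/keep = 0x76
[13] tail/keep = 0x23
[14] tail/keep = 0xee
[15] tail/keep = 0xcf

vd[5] = 227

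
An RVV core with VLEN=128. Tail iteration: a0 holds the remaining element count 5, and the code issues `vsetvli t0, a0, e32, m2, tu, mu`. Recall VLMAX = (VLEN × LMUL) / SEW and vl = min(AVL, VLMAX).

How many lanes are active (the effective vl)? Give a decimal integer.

vl = 5

VLMAX = VLEN×LMUL/SEW = 128×2/32 = 8
AVL=5 ≤ VLMAX=8, so vl = 5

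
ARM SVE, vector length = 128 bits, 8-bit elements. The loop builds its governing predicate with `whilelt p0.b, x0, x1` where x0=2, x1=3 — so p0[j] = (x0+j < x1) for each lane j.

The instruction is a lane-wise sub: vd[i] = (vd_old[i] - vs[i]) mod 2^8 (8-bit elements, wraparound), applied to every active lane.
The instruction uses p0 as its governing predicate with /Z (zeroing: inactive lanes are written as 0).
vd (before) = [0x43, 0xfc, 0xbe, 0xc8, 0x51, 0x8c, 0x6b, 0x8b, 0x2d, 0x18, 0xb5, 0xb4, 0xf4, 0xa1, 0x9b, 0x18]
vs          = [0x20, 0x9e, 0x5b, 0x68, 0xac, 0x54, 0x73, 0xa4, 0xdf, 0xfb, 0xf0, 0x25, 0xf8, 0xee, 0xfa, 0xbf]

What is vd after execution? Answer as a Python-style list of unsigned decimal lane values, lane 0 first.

vd = [35, 0, 0, 0, 0, 0, 0, 0, 0, 0, 0, 0, 0, 0, 0, 0]

lane count: 128 div 8 = 16
active while 2+j < 3, i.e. j ∈ [0,1) capped at 16 ⇒ 1
  i=0: sub(0x43,0x20) → 35
  i=1: tail/zero → 0
  i=2: tail/zero → 0
  i=3: tail/zero → 0
  i=4: tail/zero → 0
  i=5: tail/zero → 0
  i=6: tail/zero → 0
  i=7: tail/zero → 0
  i=8: tail/zero → 0
  i=9: tail/zero → 0
  i=10: tail/zero → 0
  i=11: tail/zero → 0
  i=12: tail/zero → 0
  i=13: tail/zero → 0
  i=14: tail/zero → 0
  i=15: tail/zero → 0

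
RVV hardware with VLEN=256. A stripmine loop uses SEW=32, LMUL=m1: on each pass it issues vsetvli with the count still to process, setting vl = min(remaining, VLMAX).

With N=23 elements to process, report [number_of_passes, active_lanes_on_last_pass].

lanes per group: 256·1/32 = 8
N=23: ⌈23/8⌉ = 3 iters; last vl = 23 − 2×8 = 7

[iterations, last_vl] = [3, 7]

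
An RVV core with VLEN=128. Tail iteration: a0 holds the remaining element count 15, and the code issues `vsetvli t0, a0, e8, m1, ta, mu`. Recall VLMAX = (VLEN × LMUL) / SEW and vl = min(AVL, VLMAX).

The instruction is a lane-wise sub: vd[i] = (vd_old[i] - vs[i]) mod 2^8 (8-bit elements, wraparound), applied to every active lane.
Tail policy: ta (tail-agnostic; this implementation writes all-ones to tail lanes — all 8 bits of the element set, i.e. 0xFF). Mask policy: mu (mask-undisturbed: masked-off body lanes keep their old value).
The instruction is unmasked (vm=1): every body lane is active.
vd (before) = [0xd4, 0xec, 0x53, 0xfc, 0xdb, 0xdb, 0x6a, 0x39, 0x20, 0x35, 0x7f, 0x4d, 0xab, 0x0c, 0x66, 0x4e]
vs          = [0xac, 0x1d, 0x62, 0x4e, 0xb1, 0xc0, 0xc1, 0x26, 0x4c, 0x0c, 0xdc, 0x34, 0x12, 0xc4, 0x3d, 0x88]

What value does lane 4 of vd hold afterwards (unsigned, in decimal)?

lanes per group: 128·1/8 = 16
vl = min(AVL, VLMAX) = min(15, 16) = 15
vd[0] sub(0xd4,0xac) -> 0x28
vd[1] sub(0xec,0x1d) -> 0xcf
vd[2] sub(0x53,0x62) -> 0xf1
vd[3] sub(0xfc,0x4e) -> 0xae
vd[4] sub(0xdb,0xb1) -> 0x2a
vd[5] sub(0xdb,0xc0) -> 0x1b
vd[6] sub(0x6a,0xc1) -> 0xa9
vd[7] sub(0x39,0x26) -> 0x13
vd[8] sub(0x20,0x4c) -> 0xd4
vd[9] sub(0x35,0x0c) -> 0x29
vd[10] sub(0x7f,0xdc) -> 0xa3
vd[11] sub(0x4d,0x34) -> 0x19
vd[12] sub(0xab,0x12) -> 0x99
vd[13] sub(0x0c,0xc4) -> 0x48
vd[14] sub(0x66,0x3d) -> 0x29
vd[15] tail/ones -> 0xff

vd[4] = 42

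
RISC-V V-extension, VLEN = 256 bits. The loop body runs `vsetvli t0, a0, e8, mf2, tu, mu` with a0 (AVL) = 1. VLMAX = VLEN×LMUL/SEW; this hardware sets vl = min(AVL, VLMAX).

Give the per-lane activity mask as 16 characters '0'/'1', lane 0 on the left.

lanes per group: 256·1/2/8 = 16
vl = min(AVL, VLMAX) = min(1, 16) = 1
bits (lane 0 leftmost): 1000000000000000

predicate = 1000000000000000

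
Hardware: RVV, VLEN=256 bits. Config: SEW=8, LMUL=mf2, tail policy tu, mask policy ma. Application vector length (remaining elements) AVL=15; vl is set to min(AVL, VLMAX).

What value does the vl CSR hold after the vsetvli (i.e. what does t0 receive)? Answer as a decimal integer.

VLMAX = VLEN×LMUL/SEW = 256×1/2/8 = 16
AVL=15 ≤ VLMAX=16, so vl = 15

vl = 15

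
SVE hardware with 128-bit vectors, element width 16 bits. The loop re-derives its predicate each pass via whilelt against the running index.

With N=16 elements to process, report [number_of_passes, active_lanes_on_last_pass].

[iterations, last_vl] = [2, 8]

register lanes = 128/16 = 8
iterations = ceil(16/8) = 2; final-pass vl = 8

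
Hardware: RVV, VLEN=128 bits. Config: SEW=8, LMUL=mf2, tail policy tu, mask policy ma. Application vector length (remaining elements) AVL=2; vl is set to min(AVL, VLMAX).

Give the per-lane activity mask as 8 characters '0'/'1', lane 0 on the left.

predicate = 11000000

VLMAX = (128 × 1/2) / 8 = 8 lanes
AVL=2 ≤ VLMAX=8, so vl = 2
bits (lane 0 leftmost): 11000000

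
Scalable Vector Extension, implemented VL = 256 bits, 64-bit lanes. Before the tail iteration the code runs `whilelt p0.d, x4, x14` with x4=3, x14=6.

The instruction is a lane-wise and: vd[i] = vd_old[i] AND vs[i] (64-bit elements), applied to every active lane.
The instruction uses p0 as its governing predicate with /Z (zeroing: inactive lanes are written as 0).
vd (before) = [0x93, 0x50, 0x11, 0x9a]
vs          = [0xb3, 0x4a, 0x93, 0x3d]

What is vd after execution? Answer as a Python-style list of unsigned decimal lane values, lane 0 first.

register lanes = 256/64 = 4
p0[j] = (3+j < 6); true for j=0..2 → 3 lanes set
  i=0: and(0x93,0xb3) → 147
  i=1: and(0x50,0x4a) → 64
  i=2: and(0x11,0x93) → 17
  i=3: tail/zero → 0

vd = [147, 64, 17, 0]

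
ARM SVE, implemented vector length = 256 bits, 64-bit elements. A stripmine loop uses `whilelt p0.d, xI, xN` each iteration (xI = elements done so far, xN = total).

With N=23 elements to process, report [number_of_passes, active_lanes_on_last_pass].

lane count: 256 div 64 = 4
23 elements at 4/iter → 6 passes, remainder 3 on the last

[iterations, last_vl] = [6, 3]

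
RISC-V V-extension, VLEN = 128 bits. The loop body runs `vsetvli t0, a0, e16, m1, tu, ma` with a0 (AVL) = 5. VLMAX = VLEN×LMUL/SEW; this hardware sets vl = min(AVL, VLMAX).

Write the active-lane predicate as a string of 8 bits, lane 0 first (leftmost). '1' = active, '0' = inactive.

lanes per group: 128·1/16 = 8
vl ← min(5, 8) = 5
bits (lane 0 leftmost): 11111000

predicate = 11111000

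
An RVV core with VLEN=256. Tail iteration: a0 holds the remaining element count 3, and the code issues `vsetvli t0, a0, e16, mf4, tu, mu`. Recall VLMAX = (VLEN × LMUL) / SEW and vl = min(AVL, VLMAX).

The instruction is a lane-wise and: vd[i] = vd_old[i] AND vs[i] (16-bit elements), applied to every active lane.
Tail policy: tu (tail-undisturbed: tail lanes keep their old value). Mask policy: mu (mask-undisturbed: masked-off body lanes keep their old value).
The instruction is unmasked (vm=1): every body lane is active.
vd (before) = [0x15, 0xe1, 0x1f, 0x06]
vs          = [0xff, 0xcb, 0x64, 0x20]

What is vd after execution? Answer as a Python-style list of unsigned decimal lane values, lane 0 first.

VLMAX = VLEN×LMUL/SEW = 256×1/4/16 = 4
vl ← min(3, 4) = 3
lane  0: and(0x15,0xff) ⇒ 0x15
lane  1: and(0xe1,0xcb) ⇒ 0xc1
lane  2: and(0x1f,0x64) ⇒ 0x04
lane  3: tail/keep ⇒ 0x06

vd = [21, 193, 4, 6]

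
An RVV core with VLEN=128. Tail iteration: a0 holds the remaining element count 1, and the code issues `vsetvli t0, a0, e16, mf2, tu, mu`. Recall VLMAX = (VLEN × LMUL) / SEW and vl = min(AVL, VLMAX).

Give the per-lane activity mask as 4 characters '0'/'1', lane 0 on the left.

predicate = 1000

VLMAX = VLEN×LMUL/SEW = 128×1/2/16 = 4
vl ← min(1, 4) = 1
bits (lane 0 leftmost): 1000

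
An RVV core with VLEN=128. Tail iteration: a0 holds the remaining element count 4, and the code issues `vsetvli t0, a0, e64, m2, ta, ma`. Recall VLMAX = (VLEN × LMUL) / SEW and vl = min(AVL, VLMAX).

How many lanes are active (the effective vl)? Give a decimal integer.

VLMAX = VLEN×LMUL/SEW = 128×2/64 = 4
vl = min(AVL, VLMAX) = min(4, 4) = 4

vl = 4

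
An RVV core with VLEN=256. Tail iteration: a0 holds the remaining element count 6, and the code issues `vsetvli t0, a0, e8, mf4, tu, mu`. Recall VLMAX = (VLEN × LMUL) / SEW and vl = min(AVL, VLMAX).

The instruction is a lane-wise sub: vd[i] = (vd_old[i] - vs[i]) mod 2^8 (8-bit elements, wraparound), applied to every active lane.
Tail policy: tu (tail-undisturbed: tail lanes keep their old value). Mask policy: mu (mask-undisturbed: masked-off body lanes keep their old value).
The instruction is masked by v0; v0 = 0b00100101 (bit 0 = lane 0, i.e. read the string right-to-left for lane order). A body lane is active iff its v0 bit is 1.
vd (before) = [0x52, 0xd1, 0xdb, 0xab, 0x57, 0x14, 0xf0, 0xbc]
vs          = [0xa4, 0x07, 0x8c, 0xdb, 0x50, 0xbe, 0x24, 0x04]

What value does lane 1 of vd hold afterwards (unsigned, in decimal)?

lanes per group: 256·1/4/8 = 8
vl = min(AVL, VLMAX) = min(6, 8) = 6
vd[0] sub(0x52,0xa4) -> 0xae
vd[1] mask-off/keep -> 0xd1
vd[2] sub(0xdb,0x8c) -> 0x4f
vd[3] mask-off/keep -> 0xab
vd[4] mask-off/keep -> 0x57
vd[5] sub(0x14,0xbe) -> 0x56
vd[6] tail/keep -> 0xf0
vd[7] tail/keep -> 0xbc

vd[1] = 209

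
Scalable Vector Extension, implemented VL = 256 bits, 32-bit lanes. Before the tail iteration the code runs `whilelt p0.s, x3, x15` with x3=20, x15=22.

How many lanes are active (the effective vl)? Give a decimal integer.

register lanes = 256/32 = 8
active while 20+j < 22, i.e. j ∈ [0,2) capped at 8 ⇒ 2

vl = 2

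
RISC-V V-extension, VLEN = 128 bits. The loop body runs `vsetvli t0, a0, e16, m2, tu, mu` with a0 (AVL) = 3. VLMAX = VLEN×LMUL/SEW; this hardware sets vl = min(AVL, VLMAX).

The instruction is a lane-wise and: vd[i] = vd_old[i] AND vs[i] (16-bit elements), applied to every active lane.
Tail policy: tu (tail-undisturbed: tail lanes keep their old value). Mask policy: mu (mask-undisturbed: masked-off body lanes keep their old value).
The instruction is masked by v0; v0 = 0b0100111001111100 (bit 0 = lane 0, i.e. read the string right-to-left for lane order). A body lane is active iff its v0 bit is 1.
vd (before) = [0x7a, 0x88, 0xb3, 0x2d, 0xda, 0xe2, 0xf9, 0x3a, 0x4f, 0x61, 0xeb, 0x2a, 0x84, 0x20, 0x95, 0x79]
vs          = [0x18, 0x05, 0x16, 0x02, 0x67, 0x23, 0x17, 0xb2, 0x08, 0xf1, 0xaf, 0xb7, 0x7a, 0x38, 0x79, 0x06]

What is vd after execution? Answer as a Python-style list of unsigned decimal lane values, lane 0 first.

vd = [122, 136, 18, 45, 218, 226, 249, 58, 79, 97, 235, 42, 132, 32, 149, 121]

VLMAX = (128 × 2) / 16 = 16 lanes
AVL=3 ≤ VLMAX=16, so vl = 3
[0] mask-off/keep = 0x7a
[1] mask-off/keep = 0x88
[2] and(0xb3,0x16) = 0x12
[3] tail/keep = 0x2d
[4] tail/keep = 0xda
[5] tail/keep = 0xe2
[6] tail/keep = 0xf9
[7] tail/keep = 0x3a
[8] tail/keep = 0x4f
[9] tail/keep = 0x61
[10] tail/keep = 0xeb
[11] tail/keep = 0x2a
[12] tail/keep = 0x84
[13] tail/keep = 0x20
[14] tail/keep = 0x95
[15] tail/keep = 0x79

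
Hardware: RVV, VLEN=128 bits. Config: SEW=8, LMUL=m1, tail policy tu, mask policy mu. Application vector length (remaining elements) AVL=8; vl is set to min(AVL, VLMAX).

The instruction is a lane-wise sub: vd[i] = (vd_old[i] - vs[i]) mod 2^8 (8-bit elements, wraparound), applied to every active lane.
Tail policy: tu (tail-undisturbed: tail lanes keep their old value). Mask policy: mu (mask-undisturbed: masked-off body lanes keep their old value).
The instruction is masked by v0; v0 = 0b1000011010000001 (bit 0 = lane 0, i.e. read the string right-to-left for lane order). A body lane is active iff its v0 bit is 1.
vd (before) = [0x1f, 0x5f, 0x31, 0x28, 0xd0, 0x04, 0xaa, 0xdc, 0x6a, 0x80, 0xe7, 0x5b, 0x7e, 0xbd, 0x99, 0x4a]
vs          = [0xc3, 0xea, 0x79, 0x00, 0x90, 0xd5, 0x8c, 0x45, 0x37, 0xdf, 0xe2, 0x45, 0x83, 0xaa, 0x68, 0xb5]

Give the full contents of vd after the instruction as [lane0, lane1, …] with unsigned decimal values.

lanes per group: 128·1/8 = 16
vl ← min(8, 16) = 8
lane  0: sub(0x1f,0xc3) ⇒ 0x5c
lane  1: mask-off/keep ⇒ 0x5f
lane  2: mask-off/keep ⇒ 0x31
lane  3: mask-off/keep ⇒ 0x28
lane  4: mask-off/keep ⇒ 0xd0
lane  5: mask-off/keep ⇒ 0x04
lane  6: mask-off/keep ⇒ 0xaa
lane  7: sub(0xdc,0x45) ⇒ 0x97
lane  8: tail/keep ⇒ 0x6a
lane  9: tail/keep ⇒ 0x80
lane 10: tail/keep ⇒ 0xe7
lane 11: tail/keep ⇒ 0x5b
lane 12: tail/keep ⇒ 0x7e
lane 13: tail/keep ⇒ 0xbd
lane 14: tail/keep ⇒ 0x99
lane 15: tail/keep ⇒ 0x4a

vd = [92, 95, 49, 40, 208, 4, 170, 151, 106, 128, 231, 91, 126, 189, 153, 74]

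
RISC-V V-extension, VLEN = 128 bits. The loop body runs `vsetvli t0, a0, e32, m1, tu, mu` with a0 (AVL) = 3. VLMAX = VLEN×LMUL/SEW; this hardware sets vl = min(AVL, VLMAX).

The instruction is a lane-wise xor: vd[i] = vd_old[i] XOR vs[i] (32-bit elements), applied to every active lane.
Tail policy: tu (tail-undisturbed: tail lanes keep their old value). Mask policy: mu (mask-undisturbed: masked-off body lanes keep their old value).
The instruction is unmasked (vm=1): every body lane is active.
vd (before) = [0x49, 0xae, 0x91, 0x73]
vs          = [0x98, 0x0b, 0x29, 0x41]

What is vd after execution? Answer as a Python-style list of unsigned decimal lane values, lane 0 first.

VLMAX = VLEN×LMUL/SEW = 128×1/32 = 4
vl = min(AVL, VLMAX) = min(3, 4) = 3
vd[0] xor(0x49,0x98) -> 0xd1
vd[1] xor(0xae,0x0b) -> 0xa5
vd[2] xor(0x91,0x29) -> 0xb8
vd[3] tail/keep -> 0x73

vd = [209, 165, 184, 115]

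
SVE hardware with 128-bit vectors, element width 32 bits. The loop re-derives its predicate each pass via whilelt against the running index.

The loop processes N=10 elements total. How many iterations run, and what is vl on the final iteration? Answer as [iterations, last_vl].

[iterations, last_vl] = [3, 2]

register lanes = 128/32 = 4
iterations = ceil(10/4) = 3; final-pass vl = 2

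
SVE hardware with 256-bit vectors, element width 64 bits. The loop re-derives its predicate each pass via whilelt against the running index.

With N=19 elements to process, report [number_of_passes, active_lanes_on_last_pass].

register lanes = 256/64 = 4
N=19: ⌈19/4⌉ = 5 iters; last vl = 19 − 4×4 = 3

[iterations, last_vl] = [5, 3]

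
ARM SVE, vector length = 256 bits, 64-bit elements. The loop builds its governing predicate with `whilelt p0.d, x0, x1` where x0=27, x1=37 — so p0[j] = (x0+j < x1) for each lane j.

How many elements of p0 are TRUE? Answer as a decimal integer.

vl = 4

lane count: 256 div 64 = 4
p0[j] = (27+j < 37); true for j=0..3 → 4 lanes set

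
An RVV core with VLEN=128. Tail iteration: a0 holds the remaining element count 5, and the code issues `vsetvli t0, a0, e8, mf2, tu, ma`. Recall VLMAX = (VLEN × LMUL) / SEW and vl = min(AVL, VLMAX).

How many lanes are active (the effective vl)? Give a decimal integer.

vl = 5

VLMAX = VLEN×LMUL/SEW = 128×1/2/8 = 8
vl = min(AVL, VLMAX) = min(5, 8) = 5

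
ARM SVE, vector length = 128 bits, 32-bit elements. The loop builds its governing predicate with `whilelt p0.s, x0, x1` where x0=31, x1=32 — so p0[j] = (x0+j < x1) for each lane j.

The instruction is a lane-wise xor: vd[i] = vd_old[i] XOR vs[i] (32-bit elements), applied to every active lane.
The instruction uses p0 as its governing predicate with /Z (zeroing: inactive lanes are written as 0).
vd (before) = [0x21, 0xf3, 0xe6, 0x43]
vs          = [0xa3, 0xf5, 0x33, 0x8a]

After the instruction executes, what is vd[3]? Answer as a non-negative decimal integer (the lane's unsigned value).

vd[3] = 0

128-bit reg / 32-bit elem → 4 lanes
active while 31+j < 32, i.e. j ∈ [0,1) capped at 4 ⇒ 1
[0] xor(0x21,0xa3) = 0x82
[1] tail/zero = 0x00
[2] tail/zero = 0x00
[3] tail/zero = 0x00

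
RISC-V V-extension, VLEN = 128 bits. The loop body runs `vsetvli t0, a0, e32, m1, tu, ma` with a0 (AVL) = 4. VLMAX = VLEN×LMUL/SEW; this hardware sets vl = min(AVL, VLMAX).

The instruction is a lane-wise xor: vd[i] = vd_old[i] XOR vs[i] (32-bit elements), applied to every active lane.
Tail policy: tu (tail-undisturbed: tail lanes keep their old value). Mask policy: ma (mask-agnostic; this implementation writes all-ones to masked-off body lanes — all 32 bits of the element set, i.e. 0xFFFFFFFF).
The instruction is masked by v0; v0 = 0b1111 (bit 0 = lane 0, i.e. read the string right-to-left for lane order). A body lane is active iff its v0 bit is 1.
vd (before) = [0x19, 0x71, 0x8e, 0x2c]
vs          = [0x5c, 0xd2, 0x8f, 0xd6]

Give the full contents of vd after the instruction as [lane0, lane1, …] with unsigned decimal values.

vd = [69, 163, 1, 250]

lanes per group: 128·1/32 = 4
AVL=4 ≤ VLMAX=4, so vl = 4
[0] xor(0x19,0x5c) = 0x45
[1] xor(0x71,0xd2) = 0xa3
[2] xor(0x8e,0x8f) = 0x01
[3] xor(0x2c,0xd6) = 0xfa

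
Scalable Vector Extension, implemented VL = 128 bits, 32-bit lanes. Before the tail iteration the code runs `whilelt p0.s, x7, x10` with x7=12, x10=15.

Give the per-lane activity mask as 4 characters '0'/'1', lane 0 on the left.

register lanes = 128/32 = 4
p0[j] = (12+j < 15); true for j=0..2 → 3 lanes set
bits (lane 0 leftmost): 1110

predicate = 1110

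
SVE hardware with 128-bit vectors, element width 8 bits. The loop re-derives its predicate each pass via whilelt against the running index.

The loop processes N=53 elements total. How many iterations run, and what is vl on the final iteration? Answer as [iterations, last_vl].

[iterations, last_vl] = [4, 5]

lane count: 128 div 8 = 16
N=53: ⌈53/16⌉ = 4 iters; last vl = 53 − 3×16 = 5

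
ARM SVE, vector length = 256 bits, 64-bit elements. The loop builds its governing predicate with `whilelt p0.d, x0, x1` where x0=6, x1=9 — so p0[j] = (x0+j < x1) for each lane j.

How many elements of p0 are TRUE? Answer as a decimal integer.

vl = 3

register lanes = 256/64 = 4
whilelt: lane j active iff 6+j < 9 → j < 3 → 3 active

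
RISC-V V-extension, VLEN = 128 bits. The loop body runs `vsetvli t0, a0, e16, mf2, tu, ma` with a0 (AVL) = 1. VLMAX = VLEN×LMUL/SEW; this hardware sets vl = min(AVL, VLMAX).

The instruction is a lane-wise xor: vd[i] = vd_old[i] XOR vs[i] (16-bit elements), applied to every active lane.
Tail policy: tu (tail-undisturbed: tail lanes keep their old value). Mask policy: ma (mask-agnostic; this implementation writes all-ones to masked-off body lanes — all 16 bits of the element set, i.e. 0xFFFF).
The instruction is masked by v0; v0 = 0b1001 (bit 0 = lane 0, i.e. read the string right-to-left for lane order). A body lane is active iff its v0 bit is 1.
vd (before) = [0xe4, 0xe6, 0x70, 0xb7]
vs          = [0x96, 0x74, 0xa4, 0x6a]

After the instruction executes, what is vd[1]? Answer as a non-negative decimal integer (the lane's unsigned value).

vd[1] = 230

VLMAX = VLEN×LMUL/SEW = 128×1/2/16 = 4
vl = min(AVL, VLMAX) = min(1, 4) = 1
  i=0: xor(0xe4,0x96) → 114
  i=1: tail/keep → 230
  i=2: tail/keep → 112
  i=3: tail/keep → 183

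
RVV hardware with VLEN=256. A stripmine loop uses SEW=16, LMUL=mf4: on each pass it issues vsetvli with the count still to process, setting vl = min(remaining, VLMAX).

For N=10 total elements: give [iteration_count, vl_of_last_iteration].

[iterations, last_vl] = [3, 2]

VLMAX = VLEN×LMUL/SEW = 256×1/4/16 = 4
N=10: ⌈10/4⌉ = 3 iters; last vl = 10 − 2×4 = 2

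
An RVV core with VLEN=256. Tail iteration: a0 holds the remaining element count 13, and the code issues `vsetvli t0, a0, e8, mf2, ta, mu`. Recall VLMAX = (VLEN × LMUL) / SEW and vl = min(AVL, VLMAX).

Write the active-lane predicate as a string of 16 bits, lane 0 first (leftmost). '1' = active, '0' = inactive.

predicate = 1111111111111000

lanes per group: 256·1/2/8 = 16
AVL=13 ≤ VLMAX=16, so vl = 13
bits (lane 0 leftmost): 1111111111111000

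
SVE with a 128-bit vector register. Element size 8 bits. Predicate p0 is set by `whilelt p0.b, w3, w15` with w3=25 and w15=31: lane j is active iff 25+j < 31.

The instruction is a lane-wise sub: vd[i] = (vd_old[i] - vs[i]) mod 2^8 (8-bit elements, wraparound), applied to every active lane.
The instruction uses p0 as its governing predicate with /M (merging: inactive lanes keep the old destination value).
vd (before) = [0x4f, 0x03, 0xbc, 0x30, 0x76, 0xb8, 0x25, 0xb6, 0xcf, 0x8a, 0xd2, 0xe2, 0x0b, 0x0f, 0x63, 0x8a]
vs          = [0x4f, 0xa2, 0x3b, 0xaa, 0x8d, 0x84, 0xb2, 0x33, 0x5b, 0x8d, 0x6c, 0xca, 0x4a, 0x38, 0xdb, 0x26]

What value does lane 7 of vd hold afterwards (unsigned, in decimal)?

128-bit reg / 8-bit elem → 16 lanes
p0[j] = (25+j < 31); true for j=0..5 → 6 lanes set
[0] sub(0x4f,0x4f) = 0x00
[1] sub(0x03,0xa2) = 0x61
[2] sub(0xbc,0x3b) = 0x81
[3] sub(0x30,0xaa) = 0x86
[4] sub(0x76,0x8d) = 0xe9
[5] sub(0xb8,0x84) = 0x34
[6] tail/keep = 0x25
[7] tail/keep = 0xb6
[8] tail/keep = 0xcf
[9] tail/keep = 0x8a
[10] tail/keep = 0xd2
[11] tail/keep = 0xe2
[12] tail/keep = 0x0b
[13] tail/keep = 0x0f
[14] tail/keep = 0x63
[15] tail/keep = 0x8a

vd[7] = 182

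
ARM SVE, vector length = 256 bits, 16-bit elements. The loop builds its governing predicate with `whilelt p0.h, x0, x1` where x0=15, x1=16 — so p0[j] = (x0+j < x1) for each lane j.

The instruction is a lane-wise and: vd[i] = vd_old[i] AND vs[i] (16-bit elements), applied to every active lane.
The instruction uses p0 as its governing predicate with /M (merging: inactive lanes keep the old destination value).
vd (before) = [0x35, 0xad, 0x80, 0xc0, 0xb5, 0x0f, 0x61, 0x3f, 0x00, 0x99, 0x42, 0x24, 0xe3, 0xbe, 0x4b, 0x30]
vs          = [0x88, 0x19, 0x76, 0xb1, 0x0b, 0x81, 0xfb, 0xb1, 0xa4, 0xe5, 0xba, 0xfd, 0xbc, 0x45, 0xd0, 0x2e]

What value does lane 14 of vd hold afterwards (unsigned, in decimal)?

256-bit reg / 16-bit elem → 16 lanes
whilelt: lane j active iff 15+j < 16 → j < 1 → 1 active
[0] and(0x35,0x88) = 0x00
[1] tail/keep = 0xad
[2] tail/keep = 0x80
[3] tail/keep = 0xc0
[4] tail/keep = 0xb5
[5] tail/keep = 0x0f
[6] tail/keep = 0x61
[7] tail/keep = 0x3f
[8] tail/keep = 0x00
[9] tail/keep = 0x99
[10] tail/keep = 0x42
[11] tail/keep = 0x24
[12] tail/keep = 0xe3
[13] tail/keep = 0xbe
[14] tail/keep = 0x4b
[15] tail/keep = 0x30

vd[14] = 75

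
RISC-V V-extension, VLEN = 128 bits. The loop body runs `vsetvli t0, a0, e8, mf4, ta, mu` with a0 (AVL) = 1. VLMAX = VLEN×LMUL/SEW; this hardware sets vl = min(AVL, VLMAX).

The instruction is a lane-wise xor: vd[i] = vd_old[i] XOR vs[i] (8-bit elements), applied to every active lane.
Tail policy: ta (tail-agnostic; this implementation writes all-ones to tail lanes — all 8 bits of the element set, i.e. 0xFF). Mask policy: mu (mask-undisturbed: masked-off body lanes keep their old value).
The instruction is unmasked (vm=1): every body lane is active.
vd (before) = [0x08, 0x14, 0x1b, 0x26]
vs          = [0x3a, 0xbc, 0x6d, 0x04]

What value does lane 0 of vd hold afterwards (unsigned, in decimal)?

lanes per group: 128·1/4/8 = 4
vl ← min(1, 4) = 1
lane  0: xor(0x08,0x3a) ⇒ 0x32
lane  1: tail/ones ⇒ 0xff
lane  2: tail/ones ⇒ 0xff
lane  3: tail/ones ⇒ 0xff

vd[0] = 50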